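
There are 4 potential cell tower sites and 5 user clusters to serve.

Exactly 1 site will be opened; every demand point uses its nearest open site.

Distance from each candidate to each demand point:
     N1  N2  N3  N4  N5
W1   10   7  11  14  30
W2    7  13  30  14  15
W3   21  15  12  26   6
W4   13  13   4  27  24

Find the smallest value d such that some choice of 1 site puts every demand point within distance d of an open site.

26

Open {W3}.
  Farthest demand point is N4 at distance 26 (to W3); all others are ≤ 26.
With {W4} the worst case is 27.
With {W1} the worst case is 30.
No size-1 selection achieves below 26.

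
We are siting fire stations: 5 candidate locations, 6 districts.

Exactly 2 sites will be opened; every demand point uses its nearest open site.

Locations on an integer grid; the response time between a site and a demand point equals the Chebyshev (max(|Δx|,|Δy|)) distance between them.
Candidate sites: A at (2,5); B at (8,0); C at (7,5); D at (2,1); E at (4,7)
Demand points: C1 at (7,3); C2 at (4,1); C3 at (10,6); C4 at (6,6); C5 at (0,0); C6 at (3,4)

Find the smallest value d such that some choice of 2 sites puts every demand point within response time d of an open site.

Open {C, D}.
  Farthest demand point is C3 at response time 3 (to C); all others are ≤ 3.
With {A, C} the worst case is 5.
With {A, B} the worst case is 6.
No size-2 selection achieves below 3.

3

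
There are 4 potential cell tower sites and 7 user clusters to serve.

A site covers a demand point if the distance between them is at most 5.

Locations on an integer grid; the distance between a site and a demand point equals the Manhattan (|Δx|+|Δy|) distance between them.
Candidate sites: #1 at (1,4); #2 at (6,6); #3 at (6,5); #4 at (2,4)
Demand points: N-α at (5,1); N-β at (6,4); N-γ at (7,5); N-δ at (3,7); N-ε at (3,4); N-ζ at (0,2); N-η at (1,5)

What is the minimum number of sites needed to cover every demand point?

2

Coverage sets (demand points within 5 of each site):
  #1: {N-β, N-δ, N-ε, N-ζ, N-η}
  #2: {N-β, N-γ, N-δ, N-ε}
  #3: {N-α, N-β, N-γ, N-δ, N-ε, N-η}
  #4: {N-β, N-δ, N-ε, N-ζ, N-η}
No single site covers all 7 demand points.
But {#1, #3} covers everything, so the minimum is 2.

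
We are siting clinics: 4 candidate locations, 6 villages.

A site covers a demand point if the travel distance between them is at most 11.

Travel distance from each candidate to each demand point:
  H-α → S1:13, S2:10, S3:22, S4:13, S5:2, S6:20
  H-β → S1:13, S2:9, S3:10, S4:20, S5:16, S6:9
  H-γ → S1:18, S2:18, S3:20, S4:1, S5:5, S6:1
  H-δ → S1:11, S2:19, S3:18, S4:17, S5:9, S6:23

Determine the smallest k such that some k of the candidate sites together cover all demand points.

3

Coverage sets (demand points within 11 of each site):
  H-α: {S2, S5}
  H-β: {S2, S3, S6}
  H-γ: {S4, S5, S6}
  H-δ: {S1, S5}
No 2 sites suffice: every size-2 union leaves at least one demand point uncovered.
But {H-β, H-γ, H-δ} covers everything, so the minimum is 3.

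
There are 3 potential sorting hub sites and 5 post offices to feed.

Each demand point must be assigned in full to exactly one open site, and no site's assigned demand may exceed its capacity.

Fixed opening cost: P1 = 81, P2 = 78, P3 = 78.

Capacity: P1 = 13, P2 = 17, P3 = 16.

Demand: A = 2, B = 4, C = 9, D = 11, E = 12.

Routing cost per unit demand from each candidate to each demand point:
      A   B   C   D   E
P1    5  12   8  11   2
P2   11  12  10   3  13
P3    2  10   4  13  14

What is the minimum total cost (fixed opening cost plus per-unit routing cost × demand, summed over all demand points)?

Open {P1, P2, P3}; cheapest assignment that respects the capacities:
  P1 (cap 13, load 12): E — cost 12×2 = 24
  P2 (cap 17, load 11): D — cost 11×3 = 33
  P3 (cap 16, load 15): A, B, C — cost 2×2 + 4×10 + 9×4 = 80
  Shipping 137, fixed 237 → total 374.
  Any other capacity-feasible assignment to {P1, P2, P3} ships for at least 137.
Total demand is 38 and no other set of sites has combined capacity ≥ 38, so {P1, P2, P3} is the only feasible choice of open sites. Minimum: 374.

374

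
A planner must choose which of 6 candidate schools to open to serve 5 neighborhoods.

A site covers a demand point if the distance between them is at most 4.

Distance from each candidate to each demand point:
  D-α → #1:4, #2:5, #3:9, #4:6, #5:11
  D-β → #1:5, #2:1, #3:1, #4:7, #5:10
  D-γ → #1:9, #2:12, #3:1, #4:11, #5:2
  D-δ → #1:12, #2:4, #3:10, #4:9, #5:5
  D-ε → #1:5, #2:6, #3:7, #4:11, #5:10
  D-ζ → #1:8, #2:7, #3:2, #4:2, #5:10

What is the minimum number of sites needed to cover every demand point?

4

Coverage sets (demand points within 4 of each site):
  D-α: {#1}
  D-β: {#2, #3}
  D-γ: {#3, #5}
  D-δ: {#2}
  D-ε: {}
  D-ζ: {#3, #4}
No 3 sites suffice: every size-3 union leaves at least one demand point uncovered.
But {D-α, D-β, D-γ, D-ζ} covers everything, so the minimum is 4.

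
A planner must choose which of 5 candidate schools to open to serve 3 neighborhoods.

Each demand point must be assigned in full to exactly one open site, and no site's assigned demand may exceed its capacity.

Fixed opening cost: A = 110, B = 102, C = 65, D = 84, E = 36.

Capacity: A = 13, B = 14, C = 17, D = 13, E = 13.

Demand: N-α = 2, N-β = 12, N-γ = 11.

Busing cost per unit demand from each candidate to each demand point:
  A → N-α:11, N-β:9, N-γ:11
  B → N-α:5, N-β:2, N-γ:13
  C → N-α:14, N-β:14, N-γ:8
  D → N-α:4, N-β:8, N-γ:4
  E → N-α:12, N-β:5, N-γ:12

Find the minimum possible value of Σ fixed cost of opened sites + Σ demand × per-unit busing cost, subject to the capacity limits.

Open {D, E}; cheapest assignment that respects the capacities:
  D (cap 13, load 13): N-α, N-γ — cost 2×4 + 11×4 = 52
  E (cap 13, load 12): N-β — cost 12×5 = 60
  Shipping 112, fixed 120 → total 232.
  Any other capacity-feasible assignment to {D, E} ships for at least 112.
Compare {B, D}: its best feasible assignment gives total 262.
Compare {C, E}: its best feasible assignment gives total 277.
Every other set of open sites that can feasibly serve all demand totals ≥ 262 even under its best assignment. Minimum: 232.

232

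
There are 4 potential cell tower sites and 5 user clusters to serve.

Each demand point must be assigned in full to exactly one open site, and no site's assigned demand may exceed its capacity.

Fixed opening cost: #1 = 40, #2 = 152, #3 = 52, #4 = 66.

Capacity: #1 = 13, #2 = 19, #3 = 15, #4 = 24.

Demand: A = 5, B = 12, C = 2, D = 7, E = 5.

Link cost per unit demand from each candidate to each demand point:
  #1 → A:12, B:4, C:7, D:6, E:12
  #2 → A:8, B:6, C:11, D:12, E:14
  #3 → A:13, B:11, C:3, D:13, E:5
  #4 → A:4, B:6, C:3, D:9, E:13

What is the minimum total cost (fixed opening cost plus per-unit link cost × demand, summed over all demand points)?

304

Open {#3, #4}; cheapest assignment that respects the capacities:
  #3 (cap 15, load 7): C, E — cost 2×3 + 5×5 = 31
  #4 (cap 24, load 24): A, B, D — cost 5×4 + 12×6 + 7×9 = 155
  Shipping 186, fixed 118 → total 304.
  Any other capacity-feasible assignment to {#3, #4} ships for at least 186.
Compare {#1, #4}: its best feasible assignment gives total 306.
Compare {#1, #3, #4}: its best feasible assignment gives total 320.
Every other set of open sites that can feasibly serve all demand totals ≥ 306 even under its best assignment. Minimum: 304.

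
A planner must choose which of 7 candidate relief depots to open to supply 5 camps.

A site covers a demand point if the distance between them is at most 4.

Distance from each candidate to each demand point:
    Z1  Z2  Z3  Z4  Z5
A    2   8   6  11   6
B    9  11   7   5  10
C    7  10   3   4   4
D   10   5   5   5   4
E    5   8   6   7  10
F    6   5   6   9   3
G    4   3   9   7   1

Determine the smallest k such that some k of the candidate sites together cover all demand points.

2

Coverage sets (demand points within 4 of each site):
  A: {Z1}
  B: {}
  C: {Z3, Z4, Z5}
  D: {Z5}
  E: {}
  F: {Z5}
  G: {Z1, Z2, Z5}
No single site covers all 5 demand points.
But {C, G} covers everything, so the minimum is 2.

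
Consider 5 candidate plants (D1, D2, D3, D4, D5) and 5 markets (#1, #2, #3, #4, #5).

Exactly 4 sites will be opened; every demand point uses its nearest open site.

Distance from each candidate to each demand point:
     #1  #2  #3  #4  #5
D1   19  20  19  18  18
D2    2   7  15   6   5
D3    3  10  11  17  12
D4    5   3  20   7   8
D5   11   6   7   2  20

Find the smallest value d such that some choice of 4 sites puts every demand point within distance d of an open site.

Open {D1, D2, D3, D5}.
  Farthest demand point is #3 at distance 7 (to D5); all others are ≤ 7.
With {D1, D2, D4, D5} the worst case is 7.
With {D2, D3, D4, D5} the worst case is 7.
No size-4 selection achieves below 7.

7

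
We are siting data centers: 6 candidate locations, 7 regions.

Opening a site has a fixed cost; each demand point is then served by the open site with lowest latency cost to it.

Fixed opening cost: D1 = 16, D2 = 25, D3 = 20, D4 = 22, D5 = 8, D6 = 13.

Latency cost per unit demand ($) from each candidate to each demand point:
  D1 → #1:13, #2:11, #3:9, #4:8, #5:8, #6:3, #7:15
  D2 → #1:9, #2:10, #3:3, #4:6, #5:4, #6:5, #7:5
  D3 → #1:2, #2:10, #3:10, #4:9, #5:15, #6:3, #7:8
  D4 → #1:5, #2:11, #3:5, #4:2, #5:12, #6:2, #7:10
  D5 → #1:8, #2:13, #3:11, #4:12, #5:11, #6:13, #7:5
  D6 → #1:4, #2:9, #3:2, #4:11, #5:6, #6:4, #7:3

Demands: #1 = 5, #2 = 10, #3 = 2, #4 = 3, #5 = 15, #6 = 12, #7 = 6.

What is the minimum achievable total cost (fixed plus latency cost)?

282

Open {D2, D4, D6}: assign each demand point to its cheapest open site.
  #1→D6 5×4=20, #2→D6 10×9=90, #3→D6 2×2=4, #4→D4 3×2=6, #5→D2 15×4=60, #6→D4 12×2=24, #7→D6 6×3=18
  latency cost 222, fixed 60 → total 282.
Compare {D4, D6}: latency cost 252 + fixed 35 = 287.
Compare {D2, D4, D5, D6}: latency cost 222 + fixed 68 = 290.
Compare {D2, D3, D4, D6}: latency cost 212 + fixed 80 = 292.
All other subsets cost ≥ 287. Minimum total cost: 282.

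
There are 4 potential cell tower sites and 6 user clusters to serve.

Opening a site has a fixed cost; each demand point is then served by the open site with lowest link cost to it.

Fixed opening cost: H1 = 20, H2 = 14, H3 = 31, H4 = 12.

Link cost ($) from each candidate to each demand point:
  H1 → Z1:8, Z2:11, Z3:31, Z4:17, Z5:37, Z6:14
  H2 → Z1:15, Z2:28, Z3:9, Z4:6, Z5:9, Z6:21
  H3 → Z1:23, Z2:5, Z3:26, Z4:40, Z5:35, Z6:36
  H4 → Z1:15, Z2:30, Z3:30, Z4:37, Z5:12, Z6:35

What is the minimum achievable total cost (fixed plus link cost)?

91

Open {H1, H2}: assign each demand point to its cheapest open site.
  Z1→H1 8, Z2→H1 11, Z3→H2 9, Z4→H2 6, Z5→H2 9, Z6→H1 14
  link cost 57, fixed 34 → total 91.
Compare {H2}: link cost 88 + fixed 14 = 102.
Compare {H1, H2, H4}: link cost 57 + fixed 46 = 103.
Compare {H2, H3}: link cost 65 + fixed 45 = 110.
All other subsets cost ≥ 102. Minimum total cost: 91.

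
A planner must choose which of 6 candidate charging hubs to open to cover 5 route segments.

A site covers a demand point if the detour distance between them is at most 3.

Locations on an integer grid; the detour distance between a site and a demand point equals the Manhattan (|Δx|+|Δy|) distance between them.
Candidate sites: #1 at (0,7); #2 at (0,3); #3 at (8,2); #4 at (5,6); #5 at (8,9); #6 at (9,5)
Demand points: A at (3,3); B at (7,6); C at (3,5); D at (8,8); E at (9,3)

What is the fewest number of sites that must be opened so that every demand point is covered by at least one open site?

4

Coverage sets (demand points within 3 of each site):
  #1: {}
  #2: {A}
  #3: {E}
  #4: {B, C}
  #5: {D}
  #6: {B, E}
No 3 sites suffice: every size-3 union leaves at least one demand point uncovered.
But {#2, #3, #4, #5} covers everything, so the minimum is 4.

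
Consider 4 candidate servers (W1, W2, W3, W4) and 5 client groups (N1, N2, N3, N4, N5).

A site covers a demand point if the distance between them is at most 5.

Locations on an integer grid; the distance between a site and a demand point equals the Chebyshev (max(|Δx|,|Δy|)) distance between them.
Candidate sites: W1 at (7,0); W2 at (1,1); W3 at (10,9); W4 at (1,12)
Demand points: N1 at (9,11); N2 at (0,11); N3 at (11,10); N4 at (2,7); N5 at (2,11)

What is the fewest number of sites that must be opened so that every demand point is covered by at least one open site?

Coverage sets (demand points within 5 of each site):
  W1: {}
  W2: {}
  W3: {N1, N3}
  W4: {N2, N4, N5}
No single site covers all 5 demand points.
But {W3, W4} covers everything, so the minimum is 2.

2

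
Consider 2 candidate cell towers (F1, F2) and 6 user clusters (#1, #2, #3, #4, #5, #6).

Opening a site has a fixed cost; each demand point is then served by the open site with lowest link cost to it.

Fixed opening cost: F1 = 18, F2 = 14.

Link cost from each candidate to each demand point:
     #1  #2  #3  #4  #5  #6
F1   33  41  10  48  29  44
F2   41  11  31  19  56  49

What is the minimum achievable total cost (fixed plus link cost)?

178

Open {F1, F2}: assign each demand point to its cheapest open site.
  #1→F1 33, #2→F2 11, #3→F1 10, #4→F2 19, #5→F1 29, #6→F1 44
  link cost 146, fixed 32 → total 178.
Compare {F2}: link cost 207 + fixed 14 = 221.
Compare {F1}: link cost 205 + fixed 18 = 223.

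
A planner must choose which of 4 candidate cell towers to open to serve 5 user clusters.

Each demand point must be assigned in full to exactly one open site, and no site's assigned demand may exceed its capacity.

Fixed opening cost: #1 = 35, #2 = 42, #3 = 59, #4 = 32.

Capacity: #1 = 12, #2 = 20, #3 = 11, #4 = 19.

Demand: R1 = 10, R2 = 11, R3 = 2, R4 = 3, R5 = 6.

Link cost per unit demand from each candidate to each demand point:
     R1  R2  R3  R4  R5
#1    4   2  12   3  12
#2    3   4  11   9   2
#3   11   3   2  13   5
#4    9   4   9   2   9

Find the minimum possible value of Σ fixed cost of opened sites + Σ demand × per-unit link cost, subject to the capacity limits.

184

Open {#2, #4}; cheapest assignment that respects the capacities:
  #2 (cap 20, load 16): R1, R5 — cost 10×3 + 6×2 = 42
  #4 (cap 19, load 16): R2, R3, R4 — cost 11×4 + 2×9 + 3×2 = 68
  Shipping 110, fixed 74 → total 184.
  Any other capacity-feasible assignment to {#2, #4} ships for at least 110.
Compare {#1, #2, #4}: its best feasible assignment gives total 197.
Compare {#1, #2}: its best feasible assignment gives total 224.
Every other set of open sites that can feasibly serve all demand totals ≥ 197 even under its best assignment. Minimum: 184.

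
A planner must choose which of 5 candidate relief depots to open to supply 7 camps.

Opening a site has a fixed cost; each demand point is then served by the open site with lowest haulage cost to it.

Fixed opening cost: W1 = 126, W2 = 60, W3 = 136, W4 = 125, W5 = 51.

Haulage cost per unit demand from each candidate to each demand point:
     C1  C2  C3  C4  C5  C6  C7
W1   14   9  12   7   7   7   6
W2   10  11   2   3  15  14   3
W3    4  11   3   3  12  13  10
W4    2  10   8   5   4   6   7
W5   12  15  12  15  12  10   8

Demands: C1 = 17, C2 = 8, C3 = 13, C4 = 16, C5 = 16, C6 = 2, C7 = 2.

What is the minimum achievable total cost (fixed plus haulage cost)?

455

Open {W2, W4}: assign each demand point to its cheapest open site.
  C1→W4 17×2=34, C2→W4 8×10=80, C3→W2 13×2=26, C4→W2 16×3=48, C5→W4 16×4=64, C6→W4 2×6=12, C7→W2 2×3=6
  haulage cost 270, fixed 185 → total 455.
Compare {W2, W4, W5}: haulage cost 270 + fixed 236 = 506.
Compare {W4}: haulage cost 388 + fixed 125 = 513.
Compare {W3, W4}: haulage cost 291 + fixed 261 = 552.
All other subsets cost ≥ 506. Minimum total cost: 455.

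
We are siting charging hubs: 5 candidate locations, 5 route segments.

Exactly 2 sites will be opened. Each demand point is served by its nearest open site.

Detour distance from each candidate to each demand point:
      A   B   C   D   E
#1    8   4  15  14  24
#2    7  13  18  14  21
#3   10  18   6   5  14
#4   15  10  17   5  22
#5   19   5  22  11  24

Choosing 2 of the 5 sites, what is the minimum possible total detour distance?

Open {#1, #3}.
  A→#1 8, B→#1 4, C→#3 6, D→#3 5, E→#3 14  ⇒ total 37.
Compare {#3, #5}: total 40.
Compare {#2, #3}: total 45.
No size-2 selection does better; minimum is 37.

37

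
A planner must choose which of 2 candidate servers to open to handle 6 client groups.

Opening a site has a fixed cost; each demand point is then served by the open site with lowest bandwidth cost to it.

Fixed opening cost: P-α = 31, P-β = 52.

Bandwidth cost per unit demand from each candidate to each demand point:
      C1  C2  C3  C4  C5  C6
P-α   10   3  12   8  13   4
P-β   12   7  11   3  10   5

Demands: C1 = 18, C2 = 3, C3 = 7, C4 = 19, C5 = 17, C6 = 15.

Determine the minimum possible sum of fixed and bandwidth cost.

636

Open {P-α, P-β}: assign each demand point to its cheapest open site.
  C1→P-α 18×10=180, C2→P-α 3×3=9, C3→P-β 7×11=77, C4→P-β 19×3=57, C5→P-β 17×10=170, C6→P-α 15×4=60
  bandwidth cost 553, fixed 83 → total 636.
Compare {P-β}: bandwidth cost 616 + fixed 52 = 668.
Compare {P-α}: bandwidth cost 706 + fixed 31 = 737.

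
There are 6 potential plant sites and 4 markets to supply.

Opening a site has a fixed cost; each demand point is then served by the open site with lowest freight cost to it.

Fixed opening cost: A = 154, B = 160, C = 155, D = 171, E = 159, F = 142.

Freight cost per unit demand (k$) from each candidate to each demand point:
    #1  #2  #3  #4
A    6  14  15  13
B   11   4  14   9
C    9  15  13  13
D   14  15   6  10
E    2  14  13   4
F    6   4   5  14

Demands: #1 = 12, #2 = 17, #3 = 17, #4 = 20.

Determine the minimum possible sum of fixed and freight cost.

Open {E, F}: assign each demand point to its cheapest open site.
  #1→E 12×2=24, #2→F 17×4=68, #3→F 17×5=85, #4→E 20×4=80
  freight cost 257, fixed 301 → total 558.
Compare {F}: freight cost 505 + fixed 142 = 647.
Compare {B, F}: freight cost 405 + fixed 302 = 707.
Compare {B, E}: freight cost 393 + fixed 319 = 712.
All other subsets cost ≥ 647. Minimum total cost: 558.

558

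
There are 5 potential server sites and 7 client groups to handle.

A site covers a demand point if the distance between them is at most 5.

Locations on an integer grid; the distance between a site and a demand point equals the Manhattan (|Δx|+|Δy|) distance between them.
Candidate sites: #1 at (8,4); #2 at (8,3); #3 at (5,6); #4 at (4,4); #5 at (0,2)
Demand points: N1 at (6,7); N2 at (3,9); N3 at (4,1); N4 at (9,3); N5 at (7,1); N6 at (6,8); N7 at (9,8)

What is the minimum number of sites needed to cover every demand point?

3

Coverage sets (demand points within 5 of each site):
  #1: {N1, N4, N5, N7}
  #2: {N4, N5}
  #3: {N1, N2, N6}
  #4: {N1, N3}
  #5: {N3}
No 2 sites suffice: every size-2 union leaves at least one demand point uncovered.
But {#1, #3, #4} covers everything, so the minimum is 3.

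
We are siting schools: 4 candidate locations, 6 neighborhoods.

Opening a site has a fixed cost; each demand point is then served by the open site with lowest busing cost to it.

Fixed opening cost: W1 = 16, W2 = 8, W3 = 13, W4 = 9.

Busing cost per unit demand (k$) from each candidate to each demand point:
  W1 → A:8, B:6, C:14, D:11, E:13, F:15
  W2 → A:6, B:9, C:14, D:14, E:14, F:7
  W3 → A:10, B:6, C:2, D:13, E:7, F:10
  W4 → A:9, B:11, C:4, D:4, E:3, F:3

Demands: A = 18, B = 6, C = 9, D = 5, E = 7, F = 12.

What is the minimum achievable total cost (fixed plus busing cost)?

Open {W2, W3, W4}: assign each demand point to its cheapest open site.
  A→W2 18×6=108, B→W3 6×6=36, C→W3 9×2=18, D→W4 5×4=20, E→W4 7×3=21, F→W4 12×3=36
  busing cost 239, fixed 30 → total 269.
Compare {W1, W2, W3, W4}: busing cost 239 + fixed 46 = 285.
Compare {W1, W2, W4}: busing cost 257 + fixed 33 = 290.
Compare {W2, W4}: busing cost 275 + fixed 17 = 292.
All other subsets cost ≥ 285. Minimum total cost: 269.

269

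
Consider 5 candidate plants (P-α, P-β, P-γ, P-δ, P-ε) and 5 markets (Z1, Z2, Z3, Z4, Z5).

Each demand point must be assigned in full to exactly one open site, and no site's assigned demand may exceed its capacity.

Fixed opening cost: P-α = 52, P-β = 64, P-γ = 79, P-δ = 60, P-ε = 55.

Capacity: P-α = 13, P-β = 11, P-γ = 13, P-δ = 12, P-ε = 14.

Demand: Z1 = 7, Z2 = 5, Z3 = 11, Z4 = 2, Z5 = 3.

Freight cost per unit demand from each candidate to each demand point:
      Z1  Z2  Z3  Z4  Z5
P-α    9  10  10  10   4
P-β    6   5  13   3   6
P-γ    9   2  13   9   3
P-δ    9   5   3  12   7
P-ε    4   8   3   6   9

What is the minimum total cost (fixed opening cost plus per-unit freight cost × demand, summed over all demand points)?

286

Open {P-γ, P-δ, P-ε}; cheapest assignment that respects the capacities:
  P-γ (cap 13, load 8): Z2, Z5 — cost 5×2 + 3×3 = 19
  P-δ (cap 12, load 11): Z3 — cost 11×3 = 33
  P-ε (cap 14, load 9): Z1, Z4 — cost 7×4 + 2×6 = 40
  Shipping 92, fixed 194 → total 286.
  Any other capacity-feasible assignment to {P-γ, P-δ, P-ε} ships for at least 92.
Compare {P-β, P-δ, P-ε}: its best feasible assignment gives total 289.
Compare {P-α, P-δ, P-ε}: its best feasible assignment gives total 292.
Every other set of open sites that can feasibly serve all demand totals ≥ 289 even under its best assignment. Minimum: 286.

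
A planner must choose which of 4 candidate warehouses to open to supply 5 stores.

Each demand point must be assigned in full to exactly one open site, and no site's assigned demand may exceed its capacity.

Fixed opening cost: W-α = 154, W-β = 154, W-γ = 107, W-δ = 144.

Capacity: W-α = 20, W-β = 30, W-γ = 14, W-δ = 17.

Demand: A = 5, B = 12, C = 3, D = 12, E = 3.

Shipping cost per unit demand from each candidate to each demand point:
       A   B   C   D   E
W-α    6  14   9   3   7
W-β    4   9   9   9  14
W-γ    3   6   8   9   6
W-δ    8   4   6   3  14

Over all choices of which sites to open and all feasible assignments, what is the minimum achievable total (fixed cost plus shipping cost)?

Open {W-α, W-δ}; cheapest assignment that respects the capacities:
  W-α (cap 20, load 20): A, D, E — cost 5×6 + 12×3 + 3×7 = 87
  W-δ (cap 17, load 15): B, C — cost 12×4 + 3×6 = 66
  Shipping 153, fixed 298 → total 451.
  Any other capacity-feasible assignment to {W-α, W-δ} ships for at least 153.
Compare {W-α, W-β}: its best feasible assignment gives total 520.
Compare {W-β, W-δ}: its best feasible assignment gives total 522.
Every other set of open sites that can feasibly serve all demand totals ≥ 520 even under its best assignment. Minimum: 451.

451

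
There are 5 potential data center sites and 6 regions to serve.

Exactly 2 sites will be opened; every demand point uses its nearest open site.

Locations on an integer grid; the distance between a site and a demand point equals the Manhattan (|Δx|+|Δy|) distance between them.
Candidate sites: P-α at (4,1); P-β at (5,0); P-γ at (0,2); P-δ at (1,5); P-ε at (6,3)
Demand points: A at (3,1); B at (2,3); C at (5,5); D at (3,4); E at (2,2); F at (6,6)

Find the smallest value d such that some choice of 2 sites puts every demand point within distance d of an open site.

4

Open {P-α, P-ε}.
  Farthest demand point is B at distance 4 (to P-α); all others are ≤ 4.
With {P-γ, P-ε} the worst case is 4.
With {P-β, P-ε} the worst case is 5.
No size-2 selection achieves below 4.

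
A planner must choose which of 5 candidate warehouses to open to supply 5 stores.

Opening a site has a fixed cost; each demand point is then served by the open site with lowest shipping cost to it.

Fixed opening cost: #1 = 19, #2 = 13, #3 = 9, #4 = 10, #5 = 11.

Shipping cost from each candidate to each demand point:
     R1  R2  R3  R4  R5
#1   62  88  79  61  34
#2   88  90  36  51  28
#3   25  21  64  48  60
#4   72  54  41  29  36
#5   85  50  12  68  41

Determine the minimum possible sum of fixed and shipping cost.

Open {#3, #4, #5}: assign each demand point to its cheapest open site.
  R1→#3 25, R2→#3 21, R3→#5 12, R4→#4 29, R5→#4 36
  shipping cost 123, fixed 30 → total 153.
Compare {#2, #3, #4, #5}: shipping cost 115 + fixed 43 = 158.
Compare {#3, #5}: shipping cost 147 + fixed 20 = 167.
Compare {#2, #3, #5}: shipping cost 134 + fixed 33 = 167.
All other subsets cost ≥ 158. Minimum total cost: 153.

153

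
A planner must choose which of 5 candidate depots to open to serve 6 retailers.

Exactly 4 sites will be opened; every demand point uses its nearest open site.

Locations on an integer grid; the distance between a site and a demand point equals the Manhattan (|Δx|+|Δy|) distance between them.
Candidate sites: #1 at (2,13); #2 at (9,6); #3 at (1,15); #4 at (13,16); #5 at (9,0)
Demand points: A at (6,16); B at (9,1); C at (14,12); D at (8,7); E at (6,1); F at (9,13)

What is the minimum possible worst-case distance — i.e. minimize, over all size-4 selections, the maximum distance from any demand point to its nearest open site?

Open {#1, #2, #4, #5}.
  Farthest demand point is A at distance 7 (to #1); all others are ≤ 7.
With {#2, #3, #4, #5} the worst case is 7.
With {#1, #2, #3, #4} the worst case is 8.
No size-4 selection achieves below 7.

7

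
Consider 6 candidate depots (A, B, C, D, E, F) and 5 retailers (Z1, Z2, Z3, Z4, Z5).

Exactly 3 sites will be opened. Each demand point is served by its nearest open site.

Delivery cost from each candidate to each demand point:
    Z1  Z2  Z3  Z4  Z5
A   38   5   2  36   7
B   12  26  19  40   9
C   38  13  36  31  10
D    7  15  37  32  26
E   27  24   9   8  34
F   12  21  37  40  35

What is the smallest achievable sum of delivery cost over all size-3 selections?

29

Open {A, D, E}.
  Z1→D 7, Z2→A 5, Z3→A 2, Z4→E 8, Z5→A 7  ⇒ total 29.
Compare {A, B, E}: total 34.
Compare {A, E, F}: total 34.
No size-3 selection does better; minimum is 29.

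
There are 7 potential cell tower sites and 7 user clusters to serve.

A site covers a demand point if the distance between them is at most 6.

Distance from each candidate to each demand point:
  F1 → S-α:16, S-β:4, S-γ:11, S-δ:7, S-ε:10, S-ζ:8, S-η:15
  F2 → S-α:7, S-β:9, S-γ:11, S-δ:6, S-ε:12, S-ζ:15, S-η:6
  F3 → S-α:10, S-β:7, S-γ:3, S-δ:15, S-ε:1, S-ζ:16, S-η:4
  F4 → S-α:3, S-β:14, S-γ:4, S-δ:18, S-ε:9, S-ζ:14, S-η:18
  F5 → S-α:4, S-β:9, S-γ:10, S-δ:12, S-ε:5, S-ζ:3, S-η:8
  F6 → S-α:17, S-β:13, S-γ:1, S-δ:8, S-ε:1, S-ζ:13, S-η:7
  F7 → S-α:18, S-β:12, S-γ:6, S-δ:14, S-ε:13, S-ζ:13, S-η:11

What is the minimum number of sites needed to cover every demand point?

4

Coverage sets (demand points within 6 of each site):
  F1: {S-β}
  F2: {S-δ, S-η}
  F3: {S-γ, S-ε, S-η}
  F4: {S-α, S-γ}
  F5: {S-α, S-ε, S-ζ}
  F6: {S-γ, S-ε}
  F7: {S-γ}
No 3 sites suffice: every size-3 union leaves at least one demand point uncovered.
But {F1, F2, F3, F5} covers everything, so the minimum is 4.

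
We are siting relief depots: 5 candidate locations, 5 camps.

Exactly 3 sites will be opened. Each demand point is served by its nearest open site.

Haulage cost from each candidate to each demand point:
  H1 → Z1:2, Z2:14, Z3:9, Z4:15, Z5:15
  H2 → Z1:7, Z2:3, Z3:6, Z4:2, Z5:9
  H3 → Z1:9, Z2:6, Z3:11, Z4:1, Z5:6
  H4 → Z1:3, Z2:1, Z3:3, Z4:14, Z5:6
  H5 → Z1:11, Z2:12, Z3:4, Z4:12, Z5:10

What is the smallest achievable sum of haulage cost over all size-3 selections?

Open {H1, H3, H4}.
  Z1→H1 2, Z2→H4 1, Z3→H4 3, Z4→H3 1, Z5→H3 6  ⇒ total 13.
Compare {H1, H2, H4}: total 14.
Compare {H2, H3, H4}: total 14.
No size-3 selection does better; minimum is 13.

13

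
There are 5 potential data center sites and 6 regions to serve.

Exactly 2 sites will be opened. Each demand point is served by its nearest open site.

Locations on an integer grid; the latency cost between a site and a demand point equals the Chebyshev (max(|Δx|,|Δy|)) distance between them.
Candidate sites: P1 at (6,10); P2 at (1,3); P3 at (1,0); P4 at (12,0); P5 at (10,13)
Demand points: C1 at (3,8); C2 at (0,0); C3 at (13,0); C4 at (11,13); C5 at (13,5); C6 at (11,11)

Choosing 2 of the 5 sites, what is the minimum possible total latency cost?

28

Open {P4, P5}.
  C1→P5 7, C2→P4 12, C3→P4 1, C4→P5 1, C5→P4 5, C6→P5 2  ⇒ total 28.
Compare {P1, P4}: total 29.
Compare {P1, P3}: total 31.
No size-2 selection does better; minimum is 28.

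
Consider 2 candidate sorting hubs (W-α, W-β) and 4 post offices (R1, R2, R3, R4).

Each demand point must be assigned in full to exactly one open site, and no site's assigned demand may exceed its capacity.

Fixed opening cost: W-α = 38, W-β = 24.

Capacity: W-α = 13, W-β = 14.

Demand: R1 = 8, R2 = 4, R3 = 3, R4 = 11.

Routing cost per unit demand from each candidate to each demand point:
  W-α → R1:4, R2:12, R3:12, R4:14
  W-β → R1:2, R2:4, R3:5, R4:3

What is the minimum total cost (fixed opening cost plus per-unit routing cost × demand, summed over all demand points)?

Open {W-α, W-β}; cheapest assignment that respects the capacities:
  W-α (cap 13, load 12): R1, R2 — cost 8×4 + 4×12 = 80
  W-β (cap 14, load 14): R3, R4 — cost 3×5 + 11×3 = 48
  Shipping 128, fixed 62 → total 190.
  Any other capacity-feasible assignment to {W-α, W-β} ships for at least 128.
Total demand is 26 and no other set of sites has combined capacity ≥ 26, so {W-α, W-β} is the only feasible choice of open sites. Minimum: 190.

190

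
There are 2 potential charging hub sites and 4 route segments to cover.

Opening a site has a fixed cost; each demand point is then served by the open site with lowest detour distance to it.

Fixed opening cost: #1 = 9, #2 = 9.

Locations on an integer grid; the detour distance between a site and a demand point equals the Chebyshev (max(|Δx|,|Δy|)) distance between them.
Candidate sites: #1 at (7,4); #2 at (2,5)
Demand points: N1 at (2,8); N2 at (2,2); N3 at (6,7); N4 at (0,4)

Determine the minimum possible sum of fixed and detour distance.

21

Open {#2}: assign each demand point to its cheapest open site.
  N1→#2 3, N2→#2 3, N3→#2 4, N4→#2 2
  detour distance 12, fixed 9 → total 21.
Compare {#1}: detour distance 20 + fixed 9 = 29.
Compare {#1, #2}: detour distance 11 + fixed 18 = 29.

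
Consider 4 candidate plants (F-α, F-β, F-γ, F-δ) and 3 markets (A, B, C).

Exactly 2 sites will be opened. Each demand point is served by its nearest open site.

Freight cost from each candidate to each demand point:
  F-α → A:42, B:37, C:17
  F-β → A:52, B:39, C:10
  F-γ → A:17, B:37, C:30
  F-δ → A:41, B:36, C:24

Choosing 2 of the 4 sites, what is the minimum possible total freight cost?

Open {F-β, F-γ}.
  A→F-γ 17, B→F-γ 37, C→F-β 10  ⇒ total 64.
Compare {F-α, F-γ}: total 71.
Compare {F-γ, F-δ}: total 77.
No size-2 selection does better; minimum is 64.

64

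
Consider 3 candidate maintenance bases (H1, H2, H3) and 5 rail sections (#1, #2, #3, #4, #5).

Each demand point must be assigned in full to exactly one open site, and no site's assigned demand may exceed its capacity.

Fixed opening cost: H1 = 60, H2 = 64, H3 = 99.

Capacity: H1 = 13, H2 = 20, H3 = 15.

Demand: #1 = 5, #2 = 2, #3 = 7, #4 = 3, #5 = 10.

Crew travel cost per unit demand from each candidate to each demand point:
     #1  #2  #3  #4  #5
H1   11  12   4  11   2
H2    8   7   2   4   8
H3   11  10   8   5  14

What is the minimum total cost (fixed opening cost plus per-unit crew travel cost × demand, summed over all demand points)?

Open {H1, H2}; cheapest assignment that respects the capacities:
  H1 (cap 13, load 10): #5 — cost 10×2 = 20
  H2 (cap 20, load 17): #1, #2, #3, #4 — cost 5×8 + 2×7 + 7×2 + 3×4 = 80
  Shipping 100, fixed 124 → total 224.
  Any other capacity-feasible assignment to {H1, H2} ships for at least 100.
Compare {H1, H2, H3}: its best feasible assignment gives total 323.
Compare {H1, H3}: its best feasible assignment gives total 329.
Every other set of open sites that can feasibly serve all demand totals ≥ 323 even under its best assignment. Minimum: 224.

224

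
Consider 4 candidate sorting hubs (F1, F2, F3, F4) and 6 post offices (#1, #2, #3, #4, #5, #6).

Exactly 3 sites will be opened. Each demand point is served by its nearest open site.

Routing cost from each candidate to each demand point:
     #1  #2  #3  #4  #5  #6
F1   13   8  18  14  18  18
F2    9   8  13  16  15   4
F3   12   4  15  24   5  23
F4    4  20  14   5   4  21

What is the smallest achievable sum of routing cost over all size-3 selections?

34

Open {F2, F3, F4}.
  #1→F4 4, #2→F3 4, #3→F2 13, #4→F4 5, #5→F4 4, #6→F2 4  ⇒ total 34.
Compare {F1, F2, F4}: total 38.
Compare {F1, F2, F3}: total 49.
No size-3 selection does better; minimum is 34.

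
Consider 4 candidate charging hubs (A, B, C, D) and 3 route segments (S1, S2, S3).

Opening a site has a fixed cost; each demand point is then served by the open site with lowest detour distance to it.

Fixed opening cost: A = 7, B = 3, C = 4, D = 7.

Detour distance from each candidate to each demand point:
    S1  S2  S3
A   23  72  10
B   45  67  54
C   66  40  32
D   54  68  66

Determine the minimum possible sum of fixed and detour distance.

84

Open {A, C}: assign each demand point to its cheapest open site.
  S1→A 23, S2→C 40, S3→A 10
  detour distance 73, fixed 11 → total 84.
Compare {A, B, C}: detour distance 73 + fixed 14 = 87.
Compare {A, C, D}: detour distance 73 + fixed 18 = 91.
Compare {A, B, C, D}: detour distance 73 + fixed 21 = 94.
All other subsets cost ≥ 87. Minimum total cost: 84.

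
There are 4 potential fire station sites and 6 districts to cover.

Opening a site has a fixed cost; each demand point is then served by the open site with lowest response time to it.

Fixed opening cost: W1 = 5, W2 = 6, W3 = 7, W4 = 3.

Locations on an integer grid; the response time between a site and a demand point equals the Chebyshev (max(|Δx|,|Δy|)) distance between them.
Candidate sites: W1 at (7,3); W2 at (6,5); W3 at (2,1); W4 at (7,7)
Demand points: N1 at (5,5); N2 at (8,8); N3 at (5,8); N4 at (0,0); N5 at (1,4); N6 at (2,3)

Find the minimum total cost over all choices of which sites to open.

Open {W3, W4}: assign each demand point to its cheapest open site.
  N1→W4 2, N2→W4 1, N3→W4 2, N4→W3 2, N5→W3 3, N6→W3 2
  response time 12, fixed 10 → total 22.
Compare {W4}: response time 23 + fixed 3 = 26.
Compare {W2, W3}: response time 14 + fixed 13 = 27.
Compare {W1, W3, W4}: response time 12 + fixed 15 = 27.
All other subsets cost ≥ 26. Minimum total cost: 22.

22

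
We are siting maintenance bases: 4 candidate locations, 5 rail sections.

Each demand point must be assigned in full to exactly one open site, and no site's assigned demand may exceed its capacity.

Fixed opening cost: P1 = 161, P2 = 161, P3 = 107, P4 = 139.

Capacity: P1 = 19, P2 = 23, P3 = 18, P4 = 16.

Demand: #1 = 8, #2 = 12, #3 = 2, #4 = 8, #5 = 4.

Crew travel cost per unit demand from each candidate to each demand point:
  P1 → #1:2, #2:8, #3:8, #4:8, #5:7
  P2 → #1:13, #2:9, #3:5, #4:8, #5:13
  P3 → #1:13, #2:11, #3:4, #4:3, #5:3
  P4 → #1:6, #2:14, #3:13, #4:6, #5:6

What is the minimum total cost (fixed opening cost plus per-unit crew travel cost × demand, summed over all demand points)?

Open {P3, P4}; cheapest assignment that respects the capacities:
  P3 (cap 18, load 18): #2, #3, #5 — cost 12×11 + 2×4 + 4×3 = 152
  P4 (cap 16, load 16): #1, #4 — cost 8×6 + 8×6 = 96
  Shipping 248, fixed 246 → total 494.
  Any other capacity-feasible assignment to {P3, P4} ships for at least 248.
Compare {P1, P3}: its best feasible assignment gives total 500.
Compare {P2, P3}: its best feasible assignment gives total 524.
Every other set of open sites that can feasibly serve all demand totals ≥ 500 even under its best assignment. Minimum: 494.

494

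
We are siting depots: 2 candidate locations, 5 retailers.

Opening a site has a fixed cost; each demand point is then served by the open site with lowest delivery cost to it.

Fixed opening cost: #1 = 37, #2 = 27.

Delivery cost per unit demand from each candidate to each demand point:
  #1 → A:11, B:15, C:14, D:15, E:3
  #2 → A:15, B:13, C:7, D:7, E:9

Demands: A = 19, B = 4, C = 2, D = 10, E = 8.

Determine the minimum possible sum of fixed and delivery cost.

433

Open {#1, #2}: assign each demand point to its cheapest open site.
  A→#1 19×11=209, B→#2 4×13=52, C→#2 2×7=14, D→#2 10×7=70, E→#1 8×3=24
  delivery cost 369, fixed 64 → total 433.
Compare {#1}: delivery cost 471 + fixed 37 = 508.
Compare {#2}: delivery cost 493 + fixed 27 = 520.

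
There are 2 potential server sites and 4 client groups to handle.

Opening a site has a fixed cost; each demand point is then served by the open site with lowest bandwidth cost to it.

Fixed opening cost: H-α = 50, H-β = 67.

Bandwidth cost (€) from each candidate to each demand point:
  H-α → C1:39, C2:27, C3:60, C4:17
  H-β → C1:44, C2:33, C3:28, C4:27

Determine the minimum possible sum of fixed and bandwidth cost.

193

Open {H-α}: assign each demand point to its cheapest open site.
  C1→H-α 39, C2→H-α 27, C3→H-α 60, C4→H-α 17
  bandwidth cost 143, fixed 50 → total 193.
Compare {H-β}: bandwidth cost 132 + fixed 67 = 199.
Compare {H-α, H-β}: bandwidth cost 111 + fixed 117 = 228.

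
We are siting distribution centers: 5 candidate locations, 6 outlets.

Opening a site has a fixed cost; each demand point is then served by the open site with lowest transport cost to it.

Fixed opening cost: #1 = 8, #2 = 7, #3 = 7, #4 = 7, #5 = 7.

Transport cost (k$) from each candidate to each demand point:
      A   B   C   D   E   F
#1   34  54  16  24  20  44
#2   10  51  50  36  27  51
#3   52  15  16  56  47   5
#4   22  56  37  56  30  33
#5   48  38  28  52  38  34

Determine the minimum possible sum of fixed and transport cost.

Open {#1, #2, #3}: assign each demand point to its cheapest open site.
  A→#2 10, B→#3 15, C→#1 16, D→#1 24, E→#1 20, F→#3 5
  transport cost 90, fixed 22 → total 112.
Compare {#1, #2, #3, #4}: transport cost 90 + fixed 29 = 119.
Compare {#1, #2, #3, #5}: transport cost 90 + fixed 29 = 119.
Compare {#2, #3}: transport cost 109 + fixed 14 = 123.
All other subsets cost ≥ 119. Minimum total cost: 112.

112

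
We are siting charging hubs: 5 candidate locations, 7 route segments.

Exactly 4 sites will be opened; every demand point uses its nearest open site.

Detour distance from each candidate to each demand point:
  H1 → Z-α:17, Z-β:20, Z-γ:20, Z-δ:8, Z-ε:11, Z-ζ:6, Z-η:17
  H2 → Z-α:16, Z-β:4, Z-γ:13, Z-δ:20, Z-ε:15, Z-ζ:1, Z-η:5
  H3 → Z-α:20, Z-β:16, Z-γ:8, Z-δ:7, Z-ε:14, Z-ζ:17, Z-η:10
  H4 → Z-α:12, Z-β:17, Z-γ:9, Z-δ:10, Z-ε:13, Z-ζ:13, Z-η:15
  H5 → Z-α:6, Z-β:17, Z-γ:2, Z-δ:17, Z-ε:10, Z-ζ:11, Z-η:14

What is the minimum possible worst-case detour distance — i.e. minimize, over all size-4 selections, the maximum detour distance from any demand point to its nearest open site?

Open {H1, H2, H3, H5}.
  Farthest demand point is Z-ε at detour distance 10 (to H5); all others are ≤ 10.
With {H1, H2, H4, H5} the worst case is 10.
With {H2, H3, H4, H5} the worst case is 10.
No size-4 selection achieves below 10.

10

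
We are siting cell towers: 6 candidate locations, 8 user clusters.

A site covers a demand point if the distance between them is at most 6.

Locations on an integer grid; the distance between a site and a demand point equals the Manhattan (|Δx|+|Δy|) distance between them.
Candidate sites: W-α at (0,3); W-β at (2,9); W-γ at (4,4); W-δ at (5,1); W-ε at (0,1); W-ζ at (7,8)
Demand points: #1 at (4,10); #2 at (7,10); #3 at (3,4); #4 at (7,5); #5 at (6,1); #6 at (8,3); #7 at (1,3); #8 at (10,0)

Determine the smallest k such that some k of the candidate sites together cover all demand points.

2

Coverage sets (demand points within 6 of each site):
  W-α: {#3, #7}
  W-β: {#1, #2, #3}
  W-γ: {#1, #3, #4, #5, #6, #7}
  W-δ: {#3, #4, #5, #6, #7, #8}
  W-ε: {#3, #5, #7}
  W-ζ: {#1, #2, #4, #6}
No single site covers all 8 demand points.
But {W-β, W-δ} covers everything, so the minimum is 2.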